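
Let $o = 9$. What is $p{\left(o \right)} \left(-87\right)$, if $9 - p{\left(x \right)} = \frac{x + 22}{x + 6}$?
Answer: $- \frac{3016}{5} \approx -603.2$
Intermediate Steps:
$p{\left(x \right)} = 9 - \frac{22 + x}{6 + x}$ ($p{\left(x \right)} = 9 - \frac{x + 22}{x + 6} = 9 - \frac{22 + x}{6 + x}$)
$p{\left(o \right)} \left(-87\right) = \frac{8 \left(4 + 9\right)}{6 + 9} \left(-87\right) = 8 \cdot \frac{1}{15} \cdot 13 \left(-87\right) = \frac{104}{15} \left(-87\right) = - \frac{3016}{5}$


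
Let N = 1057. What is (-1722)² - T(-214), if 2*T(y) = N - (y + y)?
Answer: 5929083/2 ≈ 2.9645e+6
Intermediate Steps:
T(y) = 1057/2 - y (T(y) = (1057 - (y + y))/2 = (1057 - 2*y)/2 = 1057/2 - y)
(-1722)² - T(-214) = (-1722)² - (1057/2 - 1*(-214)) = 2965284 - (1057/2 + 214) = 2965284 - 1*1485/2 = 2965284 - 1485/2 = 5929083/2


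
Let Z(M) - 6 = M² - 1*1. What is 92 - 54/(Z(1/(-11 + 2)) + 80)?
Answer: 314569/3443 ≈ 91.365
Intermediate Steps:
Z(M) = 5 + M² (Z(M) = 6 + (M² - 1*1) = 6 + (M² - 1) = 6 + (-1 + M²) = 5 + M²)
92 - 54/(Z(1/(-11 + 2)) + 80) = 92 - 54/((5 + (1/(-11 + 2))²) + 80) = 92 - 54/((5 + (1/(-9))²) + 80) = 92 - 54/((5 + (-⅑)²) + 80) = 92 - 54/((5 + 1/81) + 80) = 92 - 54/(406/81 + 80) = 92 - 54/6886/81 = 92 - 54*81/6886 = 92 - 2187/3443 = 314569/3443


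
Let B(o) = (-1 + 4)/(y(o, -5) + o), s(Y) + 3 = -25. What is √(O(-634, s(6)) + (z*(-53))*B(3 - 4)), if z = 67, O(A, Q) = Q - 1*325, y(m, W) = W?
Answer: √5690/2 ≈ 37.716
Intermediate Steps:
s(Y) = -28 (s(Y) = -3 - 25 = -28)
B(o) = 3/(-5 + o) (B(o) = (-1 + 4)/(-5 + o) = 3/(-5 + o))
O(A, Q) = -325 + Q (O(A, Q) = Q - 325 = -325 + Q)
√(O(-634, s(6)) + (z*(-53))*B(3 - 4)) = √((-325 - 28) + (67*(-53))*(3/(-5 + (3 - 4)))) = √(-353 - 10653/(-5 - 1)) = √(-353 - 10653/(-6)) = √(-353 - 10653*(-1)/6) = √(-353 - 3551*(-½)) = √(-353 + 3551/2) = √(2845/2) = √5690/2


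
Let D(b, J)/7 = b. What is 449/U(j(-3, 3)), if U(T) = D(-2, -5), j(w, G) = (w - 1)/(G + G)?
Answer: -449/14 ≈ -32.071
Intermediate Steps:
j(w, G) = (-1 + w)/(2*G) (j(w, G) = (-1 + w)/((2*G)) = (-1 + w)*(1/(2*G)) = (-1 + w)/(2*G))
D(b, J) = 7*b
U(T) = -14 (U(T) = 7*(-2) = -14)
449/U(j(-3, 3)) = 449/(-14) = 449*(-1/14) = -449/14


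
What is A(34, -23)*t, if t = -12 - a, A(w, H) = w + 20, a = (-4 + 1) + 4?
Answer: -702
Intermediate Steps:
a = 1 (a = -3 + 4 = 1)
A(w, H) = 20 + w
t = -13 (t = -12 - 1*1 = -12 - 1 = -13)
A(34, -23)*t = (20 + 34)*(-13) = 54*(-13) = -702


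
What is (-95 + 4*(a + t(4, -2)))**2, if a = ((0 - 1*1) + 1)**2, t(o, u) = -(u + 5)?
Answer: 11449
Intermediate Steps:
t(o, u) = -5 - u (t(o, u) = -(5 + u) = -5 - u)
a = 0 (a = ((0 - 1) + 1)**2 = (-1 + 1)**2 = 0**2 = 0)
(-95 + 4*(a + t(4, -2)))**2 = (-95 + 4*(0 + (-5 - 1*(-2))))**2 = (-95 + 4*(0 + (-5 + 2)))**2 = (-95 + 4*(0 - 3))**2 = (-95 + 4*(-3))**2 = (-95 - 12)**2 = (-107)**2 = 11449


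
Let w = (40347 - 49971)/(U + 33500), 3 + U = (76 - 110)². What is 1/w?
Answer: -11551/3208 ≈ -3.6007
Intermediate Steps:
U = 1153 (U = -3 + (76 - 110)² = -3 + (-34)² = -3 + 1156 = 1153)
w = -3208/11551 (w = (40347 - 49971)/(1153 + 33500) = -9624/34653 = -9624*1/34653 = -3208/11551 ≈ -0.27772)
1/w = 1/(-3208/11551) = -11551/3208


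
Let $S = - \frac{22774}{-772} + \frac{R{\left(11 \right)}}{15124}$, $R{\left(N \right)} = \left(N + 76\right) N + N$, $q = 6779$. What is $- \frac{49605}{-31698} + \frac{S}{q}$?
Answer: $\frac{212498132897}{135410680917} \approx 1.5693$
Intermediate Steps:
$R{\left(N \right)} = N + N \left(76 + N\right)$ ($R{\left(N \right)} = \left(76 + N\right) N + N = N \left(76 + N\right) + N = N + N \left(76 + N\right)$)
$S = \frac{223563}{7562}$ ($S = - \frac{22774}{-772} + \frac{11 \left(77 + 11\right)}{15124} = \left(-22774\right) \left(- \frac{1}{772}\right) + 11 \cdot 88 \cdot \frac{1}{15124} = \frac{59}{2} + 968 \cdot \frac{1}{15124} = \frac{59}{2} + \frac{242}{3781} = \frac{223563}{7562} \approx 29.564$)
$- \frac{49605}{-31698} + \frac{S}{q} = - \frac{49605}{-31698} + \frac{223563}{7562 \cdot 6779} = \left(-49605\right) \left(- \frac{1}{31698}\right) + \frac{223563}{7562} \cdot \frac{1}{6779} = \frac{16535}{10566} + \frac{223563}{51262798} = \frac{212498132897}{135410680917}$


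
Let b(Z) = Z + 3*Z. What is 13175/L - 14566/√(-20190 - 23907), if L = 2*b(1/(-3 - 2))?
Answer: -65875/8 + 14566*I*√44097/44097 ≈ -8234.4 + 69.364*I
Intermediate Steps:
b(Z) = 4*Z
L = -8/5 (L = 2*(4/(-3 - 2)) = 2*(4/(-5)) = 2*(4*(-⅕)) = 2*(-⅘) = -8/5 ≈ -1.6000)
13175/L - 14566/√(-20190 - 23907) = 13175/(-8/5) - 14566/√(-20190 - 23907) = 13175*(-5/8) - 14566*(-I*√44097/44097) = -65875/8 - 14566*(-I*√44097/44097) = -65875/8 - (-14566)*I*√44097/44097 = -65875/8 + 14566*I*√44097/44097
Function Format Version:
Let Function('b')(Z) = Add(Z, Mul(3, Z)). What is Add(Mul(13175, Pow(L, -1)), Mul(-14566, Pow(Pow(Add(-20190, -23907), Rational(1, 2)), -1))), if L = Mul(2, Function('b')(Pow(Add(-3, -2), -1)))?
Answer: Add(Rational(-65875, 8), Mul(Rational(14566, 44097), I, Pow(44097, Rational(1, 2)))) ≈ Add(-8234.4, Mul(69.364, I))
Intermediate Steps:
Function('b')(Z) = Mul(4, Z)
L = Rational(-8, 5) (L = Mul(2, Mul(4, Pow(Add(-3, -2), -1))) = Mul(2, Mul(4, Pow(-5, -1))) = Mul(2, Mul(4, Rational(-1, 5))) = Mul(2, Rational(-4, 5)) = Rational(-8, 5) ≈ -1.6000)
Add(Mul(13175, Pow(L, -1)), Mul(-14566, Pow(Pow(Add(-20190, -23907), Rational(1, 2)), -1))) = Add(Mul(13175, Pow(Rational(-8, 5), -1)), Mul(-14566, Pow(Pow(Add(-20190, -23907), Rational(1, 2)), -1))) = Add(Mul(13175, Rational(-5, 8)), Mul(-14566, Pow(Pow(-44097, Rational(1, 2)), -1))) = Add(Rational(-65875, 8), Mul(-14566, Pow(Mul(I, Pow(44097, Rational(1, 2))), -1))) = Add(Rational(-65875, 8), Mul(-14566, Mul(Rational(-1, 44097), I, Pow(44097, Rational(1, 2))))) = Add(Rational(-65875, 8), Mul(Rational(14566, 44097), I, Pow(44097, Rational(1, 2))))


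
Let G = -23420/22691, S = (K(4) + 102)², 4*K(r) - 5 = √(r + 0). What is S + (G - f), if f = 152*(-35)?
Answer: 5839040675/363056 ≈ 16083.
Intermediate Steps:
K(r) = 5/4 + √r/4 (K(r) = 5/4 + √(r + 0)/4 = 5/4 + √r/4)
f = -5320
S = 172225/16 (S = ((5/4 + √4/4) + 102)² = ((5/4 + (¼)*2) + 102)² = ((5/4 + ½) + 102)² = (7/4 + 102)² = (415/4)² = 172225/16 ≈ 10764.)
G = -23420/22691 (G = -23420*1/22691 = -23420/22691 ≈ -1.0321)
S + (G - f) = 172225/16 + (-23420/22691 - 1*(-5320)) = 172225/16 + (-23420/22691 + 5320) = 172225/16 + 120692700/22691 = 5839040675/363056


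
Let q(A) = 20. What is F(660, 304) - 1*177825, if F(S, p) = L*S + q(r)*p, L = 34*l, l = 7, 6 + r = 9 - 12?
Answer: -14665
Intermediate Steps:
r = -9 (r = -6 + (9 - 12) = -6 - 3 = -9)
L = 238 (L = 34*7 = 238)
F(S, p) = 20*p + 238*S (F(S, p) = 238*S + 20*p = 20*p + 238*S)
F(660, 304) - 1*177825 = (20*304 + 238*660) - 1*177825 = (6080 + 157080) - 177825 = 163160 - 177825 = -14665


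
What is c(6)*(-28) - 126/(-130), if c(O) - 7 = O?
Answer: -23597/65 ≈ -363.03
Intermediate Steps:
c(O) = 7 + O
c(6)*(-28) - 126/(-130) = (7 + 6)*(-28) - 126/(-130) = 13*(-28) - 126*(-1/130) = -364 + 63/65 = -23597/65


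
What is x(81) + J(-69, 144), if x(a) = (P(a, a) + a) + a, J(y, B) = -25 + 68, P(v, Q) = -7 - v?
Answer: 117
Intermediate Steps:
J(y, B) = 43
x(a) = -7 + a (x(a) = ((-7 - a) + a) + a = -7 + a)
x(81) + J(-69, 144) = (-7 + 81) + 43 = 74 + 43 = 117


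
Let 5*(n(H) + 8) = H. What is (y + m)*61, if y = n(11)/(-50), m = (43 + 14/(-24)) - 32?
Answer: 963739/1500 ≈ 642.49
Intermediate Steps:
n(H) = -8 + H/5
m = 125/12 (m = (43 + 14*(-1/24)) - 32 = (43 - 7/12) - 32 = 509/12 - 32 = 125/12 ≈ 10.417)
y = 29/250 (y = (-8 + (1/5)*11)/(-50) = (-8 + 11/5)*(-1/50) = -29/5*(-1/50) = 29/250 ≈ 0.11600)
(y + m)*61 = (29/250 + 125/12)*61 = (15799/1500)*61 = 963739/1500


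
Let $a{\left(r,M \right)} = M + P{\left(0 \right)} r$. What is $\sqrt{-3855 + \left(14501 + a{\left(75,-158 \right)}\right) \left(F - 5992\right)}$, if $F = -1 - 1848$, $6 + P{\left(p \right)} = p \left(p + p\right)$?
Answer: $2 i \sqrt{27234717} \approx 10437.0 i$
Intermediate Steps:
$P{\left(p \right)} = -6 + 2 p^{2}$ ($P{\left(p \right)} = -6 + p \left(p + p\right) = -6 + p 2 p = -6 + 2 p^{2}$)
$F = -1849$ ($F = -1 - 1848 = -1849$)
$a{\left(r,M \right)} = M - 6 r$ ($a{\left(r,M \right)} = M + \left(-6 + 2 \cdot 0^{2}\right) r = M + \left(-6 + 2 \cdot 0\right) r = M + \left(-6 + 0\right) r = M - 6 r$)
$\sqrt{-3855 + \left(14501 + a{\left(75,-158 \right)}\right) \left(F - 5992\right)} = \sqrt{-3855 + \left(14501 - 608\right) \left(-1849 - 5992\right)} = \sqrt{-3855 + \left(14501 - 608\right) \left(-7841\right)} = \sqrt{-3855 + 13893 \left(-7841\right)} = \sqrt{-3855 - 108935013} = \sqrt{-108938868} = 2 i \sqrt{27234717}$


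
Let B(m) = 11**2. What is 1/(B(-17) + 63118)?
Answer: 1/63239 ≈ 1.5813e-5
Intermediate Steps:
B(m) = 121
1/(B(-17) + 63118) = 1/(121 + 63118) = 1/63239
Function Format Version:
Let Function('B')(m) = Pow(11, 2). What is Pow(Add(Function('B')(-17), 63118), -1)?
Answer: Rational(1, 63239) ≈ 1.5813e-5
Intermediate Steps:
Function('B')(m) = 121
Pow(Add(Function('B')(-17), 63118), -1) = Pow(Add(121, 63118), -1) = Pow(63239, -1) = Rational(1, 63239)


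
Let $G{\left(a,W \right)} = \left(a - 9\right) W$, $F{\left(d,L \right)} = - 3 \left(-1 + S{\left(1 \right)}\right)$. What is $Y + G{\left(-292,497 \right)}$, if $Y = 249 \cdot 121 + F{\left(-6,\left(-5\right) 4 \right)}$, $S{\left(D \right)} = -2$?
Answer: $-119459$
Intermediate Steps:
$F{\left(d,L \right)} = 9$ ($F{\left(d,L \right)} = - 3 \left(-1 - 2\right) = \left(-3\right) \left(-3\right) = 9$)
$G{\left(a,W \right)} = W \left(-9 + a\right)$ ($G{\left(a,W \right)} = \left(-9 + a\right) W = W \left(-9 + a\right)$)
$Y = 30138$ ($Y = 249 \cdot 121 + 9 = 30129 + 9 = 30138$)
$Y + G{\left(-292,497 \right)} = 30138 + 497 \left(-9 - 292\right) = 30138 + 497 \left(-301\right) = 30138 - 149597 = -119459$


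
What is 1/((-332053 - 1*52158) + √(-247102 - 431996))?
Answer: -384211/147618771619 - I*√679098/147618771619 ≈ -2.6027e-6 - 5.5825e-9*I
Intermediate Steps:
1/((-332053 - 1*52158) + √(-247102 - 431996)) = 1/((-332053 - 52158) + √(-679098)) = 1/(-384211 + I*√679098)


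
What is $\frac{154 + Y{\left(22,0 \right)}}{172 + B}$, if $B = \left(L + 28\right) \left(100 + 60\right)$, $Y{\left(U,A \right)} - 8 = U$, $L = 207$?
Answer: $\frac{46}{9443} \approx 0.0048713$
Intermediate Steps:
$Y{\left(U,A \right)} = 8 + U$
$B = 37600$ ($B = \left(207 + 28\right) \left(100 + 60\right) = 235 \cdot 160 = 37600$)
$\frac{154 + Y{\left(22,0 \right)}}{172 + B} = \frac{154 + \left(8 + 22\right)}{172 + 37600} = \frac{154 + 30}{37772} = 184 \cdot \frac{1}{37772} = \frac{46}{9443}$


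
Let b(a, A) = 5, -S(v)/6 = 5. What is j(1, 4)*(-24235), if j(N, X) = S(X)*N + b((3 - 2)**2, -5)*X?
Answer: 242350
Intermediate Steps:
S(v) = -30 (S(v) = -6*5 = -30)
j(N, X) = -30*N + 5*X
j(1, 4)*(-24235) = (-30*1 + 5*4)*(-24235) = (-30 + 20)*(-24235) = -10*(-24235) = 242350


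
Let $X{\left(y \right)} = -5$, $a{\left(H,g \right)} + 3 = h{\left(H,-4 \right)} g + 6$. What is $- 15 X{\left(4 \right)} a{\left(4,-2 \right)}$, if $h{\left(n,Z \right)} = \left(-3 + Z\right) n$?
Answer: $4425$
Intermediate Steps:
$h{\left(n,Z \right)} = n \left(-3 + Z\right)$
$a{\left(H,g \right)} = 3 - 7 H g$ ($a{\left(H,g \right)} = -3 + \left(H \left(-3 - 4\right) g + 6\right) = -3 + \left(H \left(-7\right) g + 6\right) = -3 + \left(- 7 H g + 6\right) = -3 - \left(-6 + 7 H g\right) = 3 - 7 H g$)
$- 15 X{\left(4 \right)} a{\left(4,-2 \right)} = \left(-15\right) \left(-5\right) \left(3 - 28 \left(-2\right)\right) = 75 \left(3 + 56\right) = 75 \cdot 59 = 4425$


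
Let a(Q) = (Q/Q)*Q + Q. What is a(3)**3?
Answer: 216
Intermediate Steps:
a(Q) = 2*Q (a(Q) = 1*Q + Q = Q + Q = 2*Q)
a(3)**3 = (2*3)**3 = 6**3 = 216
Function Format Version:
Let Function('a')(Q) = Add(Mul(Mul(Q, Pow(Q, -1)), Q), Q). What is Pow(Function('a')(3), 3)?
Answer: 216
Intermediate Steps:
Function('a')(Q) = Mul(2, Q) (Function('a')(Q) = Add(Mul(1, Q), Q) = Add(Q, Q) = Mul(2, Q))
Pow(Function('a')(3), 3) = Pow(Mul(2, 3), 3) = Pow(6, 3) = 216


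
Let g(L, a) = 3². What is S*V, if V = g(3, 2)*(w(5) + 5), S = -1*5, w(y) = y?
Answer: -450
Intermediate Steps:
g(L, a) = 9
S = -5
V = 90 (V = 9*(5 + 5) = 9*10 = 90)
S*V = -5*90 = -450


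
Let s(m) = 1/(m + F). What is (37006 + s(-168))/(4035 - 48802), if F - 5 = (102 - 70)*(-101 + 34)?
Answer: -85372841/103277469 ≈ -0.82664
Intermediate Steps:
F = -2139 (F = 5 + (102 - 70)*(-101 + 34) = 5 + 32*(-67) = 5 - 2144 = -2139)
s(m) = 1/(-2139 + m) (s(m) = 1/(m - 2139) = 1/(-2139 + m))
(37006 + s(-168))/(4035 - 48802) = (37006 + 1/(-2139 - 168))/(4035 - 48802) = (37006 + 1/(-2307))/(-44767) = (37006 - 1/2307)*(-1/44767) = (85372841/2307)*(-1/44767) = -85372841/103277469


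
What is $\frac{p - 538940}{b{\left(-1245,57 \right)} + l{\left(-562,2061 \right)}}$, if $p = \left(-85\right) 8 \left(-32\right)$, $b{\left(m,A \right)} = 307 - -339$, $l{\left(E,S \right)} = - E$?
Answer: $- \frac{129295}{302} \approx -428.13$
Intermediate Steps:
$b{\left(m,A \right)} = 646$ ($b{\left(m,A \right)} = 307 + 339 = 646$)
$p = 21760$ ($p = \left(-680\right) \left(-32\right) = 21760$)
$\frac{p - 538940}{b{\left(-1245,57 \right)} + l{\left(-562,2061 \right)}} = \frac{21760 - 538940}{646 - -562} = - \frac{517180}{646 + 562} = - \frac{517180}{1208} = \left(-517180\right) \frac{1}{1208} = - \frac{129295}{302}$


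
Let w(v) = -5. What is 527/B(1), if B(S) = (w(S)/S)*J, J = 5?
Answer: -527/25 ≈ -21.080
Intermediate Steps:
B(S) = -25/S (B(S) = -5/S*5 = -25/S)
527/B(1) = 527/((-25/1)) = 527/((-25*1)) = 527/(-25) = 527*(-1/25) = -527/25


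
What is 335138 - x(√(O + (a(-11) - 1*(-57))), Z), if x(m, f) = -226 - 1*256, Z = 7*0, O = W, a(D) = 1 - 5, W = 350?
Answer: 335620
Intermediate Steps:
a(D) = -4
O = 350
Z = 0
x(m, f) = -482 (x(m, f) = -226 - 256 = -482)
335138 - x(√(O + (a(-11) - 1*(-57))), Z) = 335138 - 1*(-482) = 335138 + 482 = 335620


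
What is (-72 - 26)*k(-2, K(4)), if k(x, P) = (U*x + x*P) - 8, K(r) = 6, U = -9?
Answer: 196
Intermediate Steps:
k(x, P) = -8 - 9*x + P*x (k(x, P) = (-9*x + x*P) - 8 = (-9*x + P*x) - 8 = -8 - 9*x + P*x)
(-72 - 26)*k(-2, K(4)) = (-72 - 26)*(-8 - 9*(-2) + 6*(-2)) = -98*(-8 + 18 - 12) = -98*(-2) = 196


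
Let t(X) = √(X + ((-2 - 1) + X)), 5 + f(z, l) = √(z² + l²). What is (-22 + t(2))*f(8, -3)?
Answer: 105 - 21*√73 ≈ -74.424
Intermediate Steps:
f(z, l) = -5 + √(l² + z²) (f(z, l) = -5 + √(z² + l²) = -5 + √(l² + z²))
t(X) = √(-3 + 2*X) (t(X) = √(X + (-3 + X)) = √(-3 + 2*X))
(-22 + t(2))*f(8, -3) = (-22 + √(-3 + 2*2))*(-5 + √((-3)² + 8²)) = (-22 + √(-3 + 4))*(-5 + √(9 + 64)) = (-22 + √1)*(-5 + √73) = (-22 + 1)*(-5 + √73) = -21*(-5 + √73) = 105 - 21*√73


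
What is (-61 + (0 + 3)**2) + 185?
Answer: 133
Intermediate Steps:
(-61 + (0 + 3)**2) + 185 = (-61 + 3**2) + 185 = (-61 + 9) + 185 = -52 + 185 = 133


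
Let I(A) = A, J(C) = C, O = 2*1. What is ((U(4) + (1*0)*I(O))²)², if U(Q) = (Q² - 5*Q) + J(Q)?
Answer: 0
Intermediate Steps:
O = 2
U(Q) = Q² - 4*Q (U(Q) = (Q² - 5*Q) + Q = Q² - 4*Q)
((U(4) + (1*0)*I(O))²)² = ((4*(-4 + 4) + (1*0)*2)²)² = ((4*0 + 0*2)²)² = ((0 + 0)²)² = (0²)² = 0² = 0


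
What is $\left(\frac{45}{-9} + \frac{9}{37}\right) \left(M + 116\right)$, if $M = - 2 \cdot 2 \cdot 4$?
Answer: $- \frac{17600}{37} \approx -475.68$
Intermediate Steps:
$M = -16$ ($M = \left(-2\right) 8 = -16$)
$\left(\frac{45}{-9} + \frac{9}{37}\right) \left(M + 116\right) = \left(\frac{45}{-9} + \frac{9}{37}\right) \left(-16 + 116\right) = \left(45 \left(- \frac{1}{9}\right) + 9 \cdot \frac{1}{37}\right) 100 = \left(-5 + \frac{9}{37}\right) 100 = \left(- \frac{176}{37}\right) 100 = - \frac{17600}{37}$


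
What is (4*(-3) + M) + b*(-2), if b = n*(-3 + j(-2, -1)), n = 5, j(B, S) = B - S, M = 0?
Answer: 28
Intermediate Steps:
b = -20 (b = 5*(-3 + (-2 - 1*(-1))) = 5*(-3 + (-2 + 1)) = 5*(-3 - 1) = 5*(-4) = -20)
(4*(-3) + M) + b*(-2) = (4*(-3) + 0) - 20*(-2) = (-12 + 0) + 40 = -12 + 40 = 28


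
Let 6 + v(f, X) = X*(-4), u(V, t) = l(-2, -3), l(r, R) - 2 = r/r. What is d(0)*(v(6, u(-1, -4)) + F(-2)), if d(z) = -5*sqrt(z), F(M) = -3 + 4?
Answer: 0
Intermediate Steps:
F(M) = 1
l(r, R) = 3 (l(r, R) = 2 + r/r = 2 + 1 = 3)
u(V, t) = 3
v(f, X) = -6 - 4*X (v(f, X) = -6 + X*(-4) = -6 - 4*X)
d(0)*(v(6, u(-1, -4)) + F(-2)) = (-5*sqrt(0))*((-6 - 4*3) + 1) = (-5*0)*((-6 - 12) + 1) = 0*(-18 + 1) = 0*(-17) = 0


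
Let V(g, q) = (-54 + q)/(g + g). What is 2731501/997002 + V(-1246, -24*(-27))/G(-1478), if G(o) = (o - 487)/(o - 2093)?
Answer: 469197697768/203420810565 ≈ 2.3065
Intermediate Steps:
V(g, q) = (-54 + q)/(2*g) (V(g, q) = (-54 + q)/((2*g)) = (-54 + q)*(1/(2*g)) = (-54 + q)/(2*g))
G(o) = (-487 + o)/(-2093 + o)
2731501/997002 + V(-1246, -24*(-27))/G(-1478) = 2731501/997002 + ((1/2)*(-54 - 24*(-27))/(-1246))/(((-487 - 1478)/(-2093 - 1478))) = 2731501*(1/997002) + ((1/2)*(-1/1246)*(-54 + 648))/((-1965/(-3571))) = 2731501/997002 + ((1/2)*(-1/1246)*594)/((-1/3571*(-1965))) = 2731501/997002 - 297/(1246*1965/3571) = 2731501/997002 - 297/1246*3571/1965 = 2731501/997002 - 353529/816130 = 469197697768/203420810565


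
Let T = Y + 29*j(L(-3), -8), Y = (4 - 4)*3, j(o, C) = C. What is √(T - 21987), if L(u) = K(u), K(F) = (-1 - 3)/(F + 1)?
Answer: I*√22219 ≈ 149.06*I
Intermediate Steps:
K(F) = -4/(1 + F)
L(u) = -4/(1 + u)
Y = 0 (Y = 0*3 = 0)
T = -232 (T = 0 + 29*(-8) = 0 - 232 = -232)
√(T - 21987) = √(-232 - 21987) = √(-22219) = I*√22219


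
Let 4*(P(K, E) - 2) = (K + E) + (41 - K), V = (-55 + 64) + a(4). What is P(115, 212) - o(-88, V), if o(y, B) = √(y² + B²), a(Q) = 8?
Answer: 261/4 - √8033 ≈ -24.377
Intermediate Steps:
V = 17 (V = (-55 + 64) + 8 = 9 + 8 = 17)
P(K, E) = 49/4 + E/4 (P(K, E) = 2 + ((K + E) + (41 - K))/4 = 2 + ((E + K) + (41 - K))/4 = 2 + (41 + E)/4 = 2 + (41/4 + E/4) = 49/4 + E/4)
o(y, B) = √(B² + y²)
P(115, 212) - o(-88, V) = (49/4 + (¼)*212) - √(17² + (-88)²) = (49/4 + 53) - √(289 + 7744) = 261/4 - √8033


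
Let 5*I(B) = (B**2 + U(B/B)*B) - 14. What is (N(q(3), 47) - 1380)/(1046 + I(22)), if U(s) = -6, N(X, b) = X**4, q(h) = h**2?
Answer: 8635/1856 ≈ 4.6525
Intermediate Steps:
I(B) = -14/5 - 6*B/5 + B**2/5 (I(B) = ((B**2 - 6*B) - 14)/5 = (-14 + B**2 - 6*B)/5 = -14/5 - 6*B/5 + B**2/5)
(N(q(3), 47) - 1380)/(1046 + I(22)) = ((3**2)**4 - 1380)/(1046 + (-14/5 - 6/5*22 + (1/5)*22**2)) = (9**4 - 1380)/(1046 + (-14/5 - 132/5 + (1/5)*484)) = (6561 - 1380)/(1046 + (-14/5 - 132/5 + 484/5)) = 5181/(1046 + 338/5) = 5181/(5568/5) = 5181*(5/5568) = 8635/1856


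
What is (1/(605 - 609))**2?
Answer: 1/16 ≈ 0.062500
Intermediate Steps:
(1/(605 - 609))**2 = (1/(-4))**2 = (-1/4)**2 = 1/16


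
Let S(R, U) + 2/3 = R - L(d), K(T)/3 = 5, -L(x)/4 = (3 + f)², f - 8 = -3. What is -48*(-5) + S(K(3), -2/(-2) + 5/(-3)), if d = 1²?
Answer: 1531/3 ≈ 510.33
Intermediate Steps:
f = 5 (f = 8 - 3 = 5)
d = 1
L(x) = -256 (L(x) = -4*(3 + 5)² = -4*8² = -4*64 = -256)
K(T) = 15 (K(T) = 3*5 = 15)
S(R, U) = 766/3 + R (S(R, U) = -⅔ + (R - 1*(-256)) = -⅔ + (R + 256) = -⅔ + (256 + R) = 766/3 + R)
-48*(-5) + S(K(3), -2/(-2) + 5/(-3)) = -48*(-5) + (766/3 + 15) = 240 + 811/3 = 1531/3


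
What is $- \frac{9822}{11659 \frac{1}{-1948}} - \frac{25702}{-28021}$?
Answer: $\frac{536432625994}{326696839} \approx 1642.0$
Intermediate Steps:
$- \frac{9822}{11659 \frac{1}{-1948}} - \frac{25702}{-28021} = - \frac{9822}{11659 \left(- \frac{1}{1948}\right)} - - \frac{25702}{28021} = - \frac{9822}{- \frac{11659}{1948}} + \frac{25702}{28021} = \left(-9822\right) \left(- \frac{1948}{11659}\right) + \frac{25702}{28021} = \frac{19133256}{11659} + \frac{25702}{28021} = \frac{536432625994}{326696839}$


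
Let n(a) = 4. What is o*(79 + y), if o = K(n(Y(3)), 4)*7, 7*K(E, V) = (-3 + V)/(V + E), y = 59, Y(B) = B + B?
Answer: 69/4 ≈ 17.250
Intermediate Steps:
Y(B) = 2*B
K(E, V) = (-3 + V)/(7*(E + V)) (K(E, V) = ((-3 + V)/(V + E))/7 = ((-3 + V)/(E + V))/7 = (-3 + V)/(7*(E + V)))
o = ⅛ (o = ((-3 + 4)/(7*(4 + 4)))*7 = ((⅐)*1/8)*7 = ((⅐)*(⅛)*1)*7 = (1/56)*7 = ⅛ ≈ 0.12500)
o*(79 + y) = (79 + 59)/8 = (⅛)*138 = 69/4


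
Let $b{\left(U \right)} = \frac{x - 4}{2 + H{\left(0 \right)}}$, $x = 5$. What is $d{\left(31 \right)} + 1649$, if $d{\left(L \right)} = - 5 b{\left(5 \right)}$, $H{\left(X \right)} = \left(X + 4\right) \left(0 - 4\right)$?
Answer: $\frac{23091}{14} \approx 1649.4$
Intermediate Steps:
$H{\left(X \right)} = -16 - 4 X$ ($H{\left(X \right)} = \left(4 + X\right) \left(-4\right) = -16 - 4 X$)
$b{\left(U \right)} = - \frac{1}{14}$ ($b{\left(U \right)} = \frac{5 - 4}{2 - 16} = \frac{5 - 4}{2 + \left(-16 + 0\right)} = 1 \frac{1}{2 - 16} = 1 \frac{1}{-14} = 1 \left(- \frac{1}{14}\right) = - \frac{1}{14}$)
$d{\left(L \right)} = \frac{5}{14}$ ($d{\left(L \right)} = \left(-5\right) \left(- \frac{1}{14}\right) = \frac{5}{14}$)
$d{\left(31 \right)} + 1649 = \frac{5}{14} + 1649 = \frac{23091}{14}$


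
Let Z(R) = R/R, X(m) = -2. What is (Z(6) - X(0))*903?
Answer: 2709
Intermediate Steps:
Z(R) = 1
(Z(6) - X(0))*903 = (1 - 1*(-2))*903 = (1 + 2)*903 = 3*903 = 2709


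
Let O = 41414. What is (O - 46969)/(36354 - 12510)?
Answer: -5555/23844 ≈ -0.23297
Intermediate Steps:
(O - 46969)/(36354 - 12510) = (41414 - 46969)/(36354 - 12510) = -5555/23844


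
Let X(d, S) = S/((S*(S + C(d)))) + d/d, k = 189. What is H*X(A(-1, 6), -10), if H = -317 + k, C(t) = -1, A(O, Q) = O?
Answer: -1280/11 ≈ -116.36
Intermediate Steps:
X(d, S) = 1 + 1/(-1 + S) (X(d, S) = S/((S*(S - 1))) + d/d = S/((S*(-1 + S))) + 1 = S*(1/(S*(-1 + S))) + 1 = 1/(-1 + S) + 1 = 1 + 1/(-1 + S))
H = -128 (H = -317 + 189 = -128)
H*X(A(-1, 6), -10) = -(-1280)/(-1 - 10) = -(-1280)/(-11) = -(-1280)*(-1)/11 = -128*10/11 = -1280/11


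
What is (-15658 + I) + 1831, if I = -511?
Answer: -14338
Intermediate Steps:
(-15658 + I) + 1831 = (-15658 - 511) + 1831 = -16169 + 1831 = -14338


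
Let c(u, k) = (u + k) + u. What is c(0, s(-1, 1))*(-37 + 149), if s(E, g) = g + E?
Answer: 0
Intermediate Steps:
s(E, g) = E + g
c(u, k) = k + 2*u (c(u, k) = (k + u) + u = k + 2*u)
c(0, s(-1, 1))*(-37 + 149) = ((-1 + 1) + 2*0)*(-37 + 149) = (0 + 0)*112 = 0*112 = 0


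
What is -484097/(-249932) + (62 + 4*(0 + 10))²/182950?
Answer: 45582919339/22862529700 ≈ 1.9938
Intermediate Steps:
-484097/(-249932) + (62 + 4*(0 + 10))²/182950 = -484097*(-1/249932) + (62 + 4*10)²*(1/182950) = 484097/249932 + (62 + 40)²*(1/182950) = 484097/249932 + 102²*(1/182950) = 484097/249932 + 10404*(1/182950) = 484097/249932 + 5202/91475 = 45582919339/22862529700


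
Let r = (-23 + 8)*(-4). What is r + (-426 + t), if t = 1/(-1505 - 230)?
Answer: -635011/1735 ≈ -366.00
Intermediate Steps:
t = -1/1735 (t = 1/(-1735) = -1/1735 ≈ -0.00057637)
r = 60 (r = -15*(-4) = 60)
r + (-426 + t) = 60 + (-426 - 1/1735) = 60 - 739111/1735 = -635011/1735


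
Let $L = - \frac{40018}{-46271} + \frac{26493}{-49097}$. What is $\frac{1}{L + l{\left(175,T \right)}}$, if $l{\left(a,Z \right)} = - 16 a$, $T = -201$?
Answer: $- \frac{2271767287}{6360209497457} \approx -0.00035718$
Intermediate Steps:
$L = \frac{738906143}{2271767287}$ ($L = \left(-40018\right) \left(- \frac{1}{46271}\right) + 26493 \left(- \frac{1}{49097}\right) = \frac{40018}{46271} - \frac{26493}{49097} = \frac{738906143}{2271767287} \approx 0.32526$)
$\frac{1}{L + l{\left(175,T \right)}} = \frac{1}{\frac{738906143}{2271767287} - 2800} = \frac{1}{- \frac{6360209497457}{2271767287}} = - \frac{2271767287}{6360209497457}$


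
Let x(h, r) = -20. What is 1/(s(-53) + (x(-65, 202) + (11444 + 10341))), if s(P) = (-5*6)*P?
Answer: 1/23355 ≈ 4.2817e-5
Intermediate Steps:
s(P) = -30*P
1/(s(-53) + (x(-65, 202) + (11444 + 10341))) = 1/(-30*(-53) + (-20 + (11444 + 10341))) = 1/(1590 + (-20 + 21785)) = 1/(1590 + 21765) = 1/23355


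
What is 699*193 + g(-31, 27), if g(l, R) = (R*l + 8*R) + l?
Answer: 134255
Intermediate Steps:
g(l, R) = l + 8*R + R*l (g(l, R) = (8*R + R*l) + l = l + 8*R + R*l)
699*193 + g(-31, 27) = 699*193 + (-31 + 8*27 + 27*(-31)) = 134907 + (-31 + 216 - 837) = 134907 - 652 = 134255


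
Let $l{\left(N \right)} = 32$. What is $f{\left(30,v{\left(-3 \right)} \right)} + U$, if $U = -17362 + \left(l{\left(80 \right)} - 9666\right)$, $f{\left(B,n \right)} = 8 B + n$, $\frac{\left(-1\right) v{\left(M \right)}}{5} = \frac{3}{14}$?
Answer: $- \frac{374599}{14} \approx -26757.0$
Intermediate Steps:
$v{\left(M \right)} = - \frac{15}{14}$ ($v{\left(M \right)} = - 5 \cdot \frac{3}{14} = - 5 \cdot 3 \cdot \frac{1}{14} = \left(-5\right) \frac{3}{14} = - \frac{15}{14}$)
$f{\left(B,n \right)} = n + 8 B$
$U = -26996$ ($U = -17362 + \left(32 - 9666\right) = -17362 - 9634 = -26996$)
$f{\left(30,v{\left(-3 \right)} \right)} + U = \left(- \frac{15}{14} + 8 \cdot 30\right) - 26996 = \left(- \frac{15}{14} + 240\right) - 26996 = \frac{3345}{14} - 26996 = - \frac{374599}{14}$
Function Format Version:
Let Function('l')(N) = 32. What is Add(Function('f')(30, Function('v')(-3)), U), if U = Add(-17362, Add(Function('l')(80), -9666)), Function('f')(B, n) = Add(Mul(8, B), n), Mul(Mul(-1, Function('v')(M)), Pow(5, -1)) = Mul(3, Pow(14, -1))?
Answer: Rational(-374599, 14) ≈ -26757.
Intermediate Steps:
Function('v')(M) = Rational(-15, 14) (Function('v')(M) = Mul(-5, Mul(3, Pow(14, -1))) = Mul(-5, Mul(3, Rational(1, 14))) = Mul(-5, Rational(3, 14)) = Rational(-15, 14))
Function('f')(B, n) = Add(n, Mul(8, B))
U = -26996 (U = Add(-17362, Add(32, -9666)) = Add(-17362, -9634) = -26996)
Add(Function('f')(30, Function('v')(-3)), U) = Add(Add(Rational(-15, 14), Mul(8, 30)), -26996) = Add(Add(Rational(-15, 14), 240), -26996) = Add(Rational(3345, 14), -26996) = Rational(-374599, 14)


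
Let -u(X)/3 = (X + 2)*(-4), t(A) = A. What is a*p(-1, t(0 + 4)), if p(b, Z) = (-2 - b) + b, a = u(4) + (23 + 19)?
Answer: -228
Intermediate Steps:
u(X) = 24 + 12*X (u(X) = -3*(X + 2)*(-4) = -3*(2 + X)*(-4) = -3*(-8 - 4*X) = 24 + 12*X)
a = 114 (a = (24 + 12*4) + (23 + 19) = (24 + 48) + 42 = 72 + 42 = 114)
p(b, Z) = -2
a*p(-1, t(0 + 4)) = 114*(-2) = -228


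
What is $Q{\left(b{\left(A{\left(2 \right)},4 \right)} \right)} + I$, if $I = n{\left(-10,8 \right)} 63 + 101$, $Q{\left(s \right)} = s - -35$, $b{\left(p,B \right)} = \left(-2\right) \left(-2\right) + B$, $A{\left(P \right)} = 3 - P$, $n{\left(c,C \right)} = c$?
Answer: $-486$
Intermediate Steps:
$b{\left(p,B \right)} = 4 + B$
$Q{\left(s \right)} = 35 + s$ ($Q{\left(s \right)} = s + 35 = 35 + s$)
$I = -529$ ($I = \left(-10\right) 63 + 101 = -630 + 101 = -529$)
$Q{\left(b{\left(A{\left(2 \right)},4 \right)} \right)} + I = \left(35 + \left(4 + 4\right)\right) - 529 = \left(35 + 8\right) - 529 = 43 - 529 = -486$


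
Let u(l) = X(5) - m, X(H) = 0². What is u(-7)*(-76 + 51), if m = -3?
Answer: -75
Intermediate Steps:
X(H) = 0
u(l) = 3 (u(l) = 0 - 1*(-3) = 0 + 3 = 3)
u(-7)*(-76 + 51) = 3*(-76 + 51) = 3*(-25) = -75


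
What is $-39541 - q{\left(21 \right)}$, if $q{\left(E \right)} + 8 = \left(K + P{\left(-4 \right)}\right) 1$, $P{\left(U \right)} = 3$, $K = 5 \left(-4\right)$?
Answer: $-39516$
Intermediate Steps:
$K = -20$
$q{\left(E \right)} = -25$ ($q{\left(E \right)} = -8 + \left(-20 + 3\right) 1 = -8 - 17 = -25$)
$-39541 - q{\left(21 \right)} = -39541 - -25 = -39541 + 25 = -39516$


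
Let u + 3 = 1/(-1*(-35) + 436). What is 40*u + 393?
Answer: 128623/471 ≈ 273.08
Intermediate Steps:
u = -1412/471 (u = -3 + 1/(-1*(-35) + 436) = -3 + 1/(35 + 436) = -3 + 1/471 = -1412/471 ≈ -2.9979)
40*u + 393 = 40*(-1412/471) + 393 = -56480/471 + 393 = 128623/471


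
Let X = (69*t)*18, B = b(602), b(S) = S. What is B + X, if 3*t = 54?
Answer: 22958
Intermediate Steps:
t = 18 (t = (1/3)*54 = 18)
B = 602
X = 22356 (X = (69*18)*18 = 1242*18 = 22356)
B + X = 602 + 22356 = 22958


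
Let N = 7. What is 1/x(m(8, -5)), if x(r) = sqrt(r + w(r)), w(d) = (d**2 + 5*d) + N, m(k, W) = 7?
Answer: sqrt(2)/14 ≈ 0.10102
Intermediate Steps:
w(d) = 7 + d**2 + 5*d (w(d) = (d**2 + 5*d) + 7 = 7 + d**2 + 5*d)
x(r) = sqrt(7 + r**2 + 6*r) (x(r) = sqrt(r + (7 + r**2 + 5*r)) = sqrt(7 + r**2 + 6*r))
1/x(m(8, -5)) = 1/(sqrt(7 + 7**2 + 6*7)) = 1/(sqrt(7 + 49 + 42)) = 1/(sqrt(98)) = 1/(7*sqrt(2)) = sqrt(2)/14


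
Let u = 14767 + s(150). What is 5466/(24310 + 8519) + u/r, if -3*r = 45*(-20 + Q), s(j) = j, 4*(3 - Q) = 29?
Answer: 655597934/15922065 ≈ 41.175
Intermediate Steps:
Q = -17/4 (Q = 3 - 1/4*29 = 3 - 29/4 = -17/4 ≈ -4.2500)
r = 1455/4 (r = -15*(-20 - 17/4) = -15*(-97)/4 = -1/3*(-4365/4) = 1455/4 ≈ 363.75)
u = 14917 (u = 14767 + 150 = 14917)
5466/(24310 + 8519) + u/r = 5466/(24310 + 8519) + 14917/(1455/4) = 5466/32829 + 14917*(4/1455) = 5466*(1/32829) + 59668/1455 = 1822/10943 + 59668/1455 = 655597934/15922065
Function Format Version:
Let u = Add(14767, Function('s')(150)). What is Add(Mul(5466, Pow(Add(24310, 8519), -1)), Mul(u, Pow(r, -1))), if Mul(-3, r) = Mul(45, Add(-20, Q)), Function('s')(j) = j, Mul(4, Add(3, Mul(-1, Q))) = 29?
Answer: Rational(655597934, 15922065) ≈ 41.175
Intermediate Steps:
Q = Rational(-17, 4) (Q = Add(3, Mul(Rational(-1, 4), 29)) = Add(3, Rational(-29, 4)) = Rational(-17, 4) ≈ -4.2500)
r = Rational(1455, 4) (r = Mul(Rational(-1, 3), Mul(45, Add(-20, Rational(-17, 4)))) = Mul(Rational(-1, 3), Mul(45, Rational(-97, 4))) = Mul(Rational(-1, 3), Rational(-4365, 4)) = Rational(1455, 4) ≈ 363.75)
u = 14917 (u = Add(14767, 150) = 14917)
Add(Mul(5466, Pow(Add(24310, 8519), -1)), Mul(u, Pow(r, -1))) = Add(Mul(5466, Pow(Add(24310, 8519), -1)), Mul(14917, Pow(Rational(1455, 4), -1))) = Add(Mul(5466, Pow(32829, -1)), Mul(14917, Rational(4, 1455))) = Add(Mul(5466, Rational(1, 32829)), Rational(59668, 1455)) = Add(Rational(1822, 10943), Rational(59668, 1455)) = Rational(655597934, 15922065)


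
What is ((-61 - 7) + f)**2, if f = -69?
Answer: 18769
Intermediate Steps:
((-61 - 7) + f)**2 = ((-61 - 7) - 69)**2 = (-68 - 69)**2 = (-137)**2 = 18769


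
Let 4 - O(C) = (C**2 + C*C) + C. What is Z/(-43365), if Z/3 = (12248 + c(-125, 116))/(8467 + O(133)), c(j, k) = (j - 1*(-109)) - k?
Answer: 233/7516600 ≈ 3.0998e-5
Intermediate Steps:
c(j, k) = 109 + j - k (c(j, k) = (j + 109) - k = (109 + j) - k = 109 + j - k)
O(C) = 4 - C - 2*C**2 (O(C) = 4 - ((C**2 + C*C) + C) = 4 - ((C**2 + C**2) + C) = 4 - (2*C**2 + C) = 4 - (C + 2*C**2) = 4 + (-C - 2*C**2) = 4 - C - 2*C**2)
Z = -699/520 (Z = 3*((12248 + (109 - 125 - 1*116))/(8467 + (4 - 1*133 - 2*133**2))) = 3*((12248 + (109 - 125 - 116))/(8467 + (4 - 133 - 2*17689))) = 3*((12248 - 132)/(8467 + (4 - 133 - 35378))) = 3*(12116/(8467 - 35507)) = 3*(12116/(-27040)) = 3*(12116*(-1/27040)) = 3*(-233/520) = -699/520 ≈ -1.3442)
Z/(-43365) = -699/520/(-43365) = -699/520*(-1/43365) = 233/7516600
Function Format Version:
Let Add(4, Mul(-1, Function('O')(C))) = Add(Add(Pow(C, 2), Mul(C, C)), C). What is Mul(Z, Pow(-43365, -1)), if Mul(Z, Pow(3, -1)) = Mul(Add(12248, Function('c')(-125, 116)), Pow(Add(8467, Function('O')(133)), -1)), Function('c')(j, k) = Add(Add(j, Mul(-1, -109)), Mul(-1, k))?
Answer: Rational(233, 7516600) ≈ 3.0998e-5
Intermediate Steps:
Function('c')(j, k) = Add(109, j, Mul(-1, k)) (Function('c')(j, k) = Add(Add(j, 109), Mul(-1, k)) = Add(Add(109, j), Mul(-1, k)) = Add(109, j, Mul(-1, k)))
Function('O')(C) = Add(4, Mul(-1, C), Mul(-2, Pow(C, 2))) (Function('O')(C) = Add(4, Mul(-1, Add(Add(Pow(C, 2), Mul(C, C)), C))) = Add(4, Mul(-1, Add(Add(Pow(C, 2), Pow(C, 2)), C))) = Add(4, Mul(-1, Add(Mul(2, Pow(C, 2)), C))) = Add(4, Mul(-1, Add(C, Mul(2, Pow(C, 2))))) = Add(4, Add(Mul(-1, C), Mul(-2, Pow(C, 2)))) = Add(4, Mul(-1, C), Mul(-2, Pow(C, 2))))
Z = Rational(-699, 520) (Z = Mul(3, Mul(Add(12248, Add(109, -125, Mul(-1, 116))), Pow(Add(8467, Add(4, Mul(-1, 133), Mul(-2, Pow(133, 2)))), -1))) = Mul(3, Mul(Add(12248, Add(109, -125, -116)), Pow(Add(8467, Add(4, -133, Mul(-2, 17689))), -1))) = Mul(3, Mul(Add(12248, -132), Pow(Add(8467, Add(4, -133, -35378)), -1))) = Mul(3, Mul(12116, Pow(Add(8467, -35507), -1))) = Mul(3, Mul(12116, Pow(-27040, -1))) = Mul(3, Mul(12116, Rational(-1, 27040))) = Mul(3, Rational(-233, 520)) = Rational(-699, 520) ≈ -1.3442)
Mul(Z, Pow(-43365, -1)) = Mul(Rational(-699, 520), Pow(-43365, -1)) = Mul(Rational(-699, 520), Rational(-1, 43365)) = Rational(233, 7516600)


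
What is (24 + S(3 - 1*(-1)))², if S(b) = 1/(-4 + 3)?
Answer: 529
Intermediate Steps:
S(b) = -1 (S(b) = 1/(-1) = -1)
(24 + S(3 - 1*(-1)))² = (24 - 1)² = 23² = 529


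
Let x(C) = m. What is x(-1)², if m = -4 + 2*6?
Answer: 64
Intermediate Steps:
m = 8 (m = -4 + 12 = 8)
x(C) = 8
x(-1)² = 8² = 64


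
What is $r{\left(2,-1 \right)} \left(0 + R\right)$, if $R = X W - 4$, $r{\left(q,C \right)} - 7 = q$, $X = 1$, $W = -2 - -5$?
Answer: $-9$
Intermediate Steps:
$W = 3$ ($W = -2 + 5 = 3$)
$r{\left(q,C \right)} = 7 + q$
$R = -1$ ($R = 1 \cdot 3 - 4 = 3 - 4 = -1$)
$r{\left(2,-1 \right)} \left(0 + R\right) = \left(7 + 2\right) \left(0 - 1\right) = 9 \left(-1\right) = -9$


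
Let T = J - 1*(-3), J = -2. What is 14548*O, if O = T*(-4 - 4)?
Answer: -116384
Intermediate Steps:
T = 1 (T = -2 - 1*(-3) = -2 + 3 = 1)
O = -8 (O = 1*(-4 - 4) = 1*(-8) = -8)
14548*O = 14548*(-8) = -116384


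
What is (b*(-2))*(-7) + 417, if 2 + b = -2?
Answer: 361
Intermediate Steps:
b = -4 (b = -2 - 2 = -4)
(b*(-2))*(-7) + 417 = -4*(-2)*(-7) + 417 = 8*(-7) + 417 = -56 + 417 = 361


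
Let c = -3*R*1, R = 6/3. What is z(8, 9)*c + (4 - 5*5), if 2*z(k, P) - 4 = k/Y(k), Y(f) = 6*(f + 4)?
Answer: -100/3 ≈ -33.333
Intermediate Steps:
Y(f) = 24 + 6*f (Y(f) = 6*(4 + f) = 24 + 6*f)
R = 2 (R = 6*(⅓) = 2)
c = -6 (c = -3*2*1 = -6*1 = -6)
z(k, P) = 2 + k/(2*(24 + 6*k)) (z(k, P) = 2 + (k/(24 + 6*k))/2 = 2 + k/(2*(24 + 6*k)))
z(8, 9)*c + (4 - 5*5) = ((96 + 25*8)/(12*(4 + 8)))*(-6) + (4 - 5*5) = ((1/12)*(96 + 200)/12)*(-6) + (4 - 25) = ((1/12)*(1/12)*296)*(-6) - 21 = (37/18)*(-6) - 21 = -37/3 - 21 = -100/3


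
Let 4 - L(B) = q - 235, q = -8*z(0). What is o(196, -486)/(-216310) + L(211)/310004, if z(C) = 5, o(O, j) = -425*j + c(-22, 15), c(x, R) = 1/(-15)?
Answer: -479782162823/502927239300 ≈ -0.95398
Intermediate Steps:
c(x, R) = -1/15
o(O, j) = -1/15 - 425*j (o(O, j) = -425*j - 1/15 = -1/15 - 425*j)
q = -40 (q = -8*5 = -40)
L(B) = 279 (L(B) = 4 - (-40 - 235) = 4 - 1*(-275) = 4 + 275 = 279)
o(196, -486)/(-216310) + L(211)/310004 = (-1/15 - 425*(-486))/(-216310) + 279/310004 = (-1/15 + 206550)*(-1/216310) + 279*(1/310004) = (3098249/15)*(-1/216310) + 279/310004 = -3098249/3244650 + 279/310004 = -479782162823/502927239300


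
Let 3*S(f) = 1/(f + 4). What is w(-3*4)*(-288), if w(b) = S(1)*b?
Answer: 1152/5 ≈ 230.40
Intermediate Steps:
S(f) = 1/(3*(4 + f)) (S(f) = 1/(3*(f + 4)) = 1/(3*(4 + f)))
w(b) = b/15 (w(b) = (1/(3*(4 + 1)))*b = ((⅓)/5)*b = ((⅓)*(⅕))*b = b/15)
w(-3*4)*(-288) = ((-3*4)/15)*(-288) = ((1/15)*(-12))*(-288) = -⅘*(-288) = 1152/5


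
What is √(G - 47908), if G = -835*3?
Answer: I*√50413 ≈ 224.53*I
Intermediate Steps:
G = -2505
√(G - 47908) = √(-2505 - 47908) = √(-50413) = I*√50413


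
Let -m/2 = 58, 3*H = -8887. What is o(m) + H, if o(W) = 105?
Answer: -8572/3 ≈ -2857.3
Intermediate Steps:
H = -8887/3 (H = (⅓)*(-8887) = -8887/3 ≈ -2962.3)
m = -116 (m = -2*58 = -116)
o(m) + H = 105 - 8887/3 = -8572/3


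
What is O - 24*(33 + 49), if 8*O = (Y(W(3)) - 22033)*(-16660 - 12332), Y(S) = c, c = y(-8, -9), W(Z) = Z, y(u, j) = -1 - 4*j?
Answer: 79718784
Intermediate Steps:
c = 35 (c = -1 - 4*(-9) = -1 + 36 = 35)
Y(S) = 35
O = 79720752 (O = ((35 - 22033)*(-16660 - 12332))/8 = (-21998*(-28992))/8 = (⅛)*637766016 = 79720752)
O - 24*(33 + 49) = 79720752 - 24*(33 + 49) = 79720752 - 24*82 = 79720752 - 1968 = 79718784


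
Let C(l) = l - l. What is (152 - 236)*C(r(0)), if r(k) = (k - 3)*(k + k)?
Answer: 0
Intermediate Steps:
r(k) = 2*k*(-3 + k) (r(k) = (-3 + k)*(2*k) = 2*k*(-3 + k))
C(l) = 0
(152 - 236)*C(r(0)) = (152 - 236)*0 = -84*0 = 0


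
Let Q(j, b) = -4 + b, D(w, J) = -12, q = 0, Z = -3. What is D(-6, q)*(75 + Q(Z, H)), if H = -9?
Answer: -744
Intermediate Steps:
D(-6, q)*(75 + Q(Z, H)) = -12*(75 + (-4 - 9)) = -12*(75 - 13) = -12*62 = -744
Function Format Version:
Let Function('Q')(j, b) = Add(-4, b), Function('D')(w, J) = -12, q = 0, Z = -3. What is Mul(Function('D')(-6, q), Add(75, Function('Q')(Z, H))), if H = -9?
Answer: -744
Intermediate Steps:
Mul(Function('D')(-6, q), Add(75, Function('Q')(Z, H))) = Mul(-12, Add(75, Add(-4, -9))) = Mul(-12, Add(75, -13)) = Mul(-12, 62) = -744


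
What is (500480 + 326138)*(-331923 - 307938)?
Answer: -528920620098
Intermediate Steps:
(500480 + 326138)*(-331923 - 307938) = 826618*(-639861) = -528920620098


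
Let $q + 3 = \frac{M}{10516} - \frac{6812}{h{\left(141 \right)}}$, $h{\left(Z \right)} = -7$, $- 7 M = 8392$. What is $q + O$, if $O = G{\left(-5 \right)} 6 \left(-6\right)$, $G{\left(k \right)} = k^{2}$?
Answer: $\frac{1288741}{18403} \approx 70.029$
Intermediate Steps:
$M = - \frac{8392}{7}$ ($M = \left(- \frac{1}{7}\right) 8392 = - \frac{8392}{7} \approx -1198.9$)
$O = -900$ ($O = \left(-5\right)^{2} \cdot 6 \left(-6\right) = 25 \cdot 6 \left(-6\right) = 150 \left(-6\right) = -900$)
$q = \frac{17851441}{18403}$ ($q = -3 - \left(- \frac{6812}{7} + \frac{2098}{18403}\right) = -3 - - \frac{17906650}{18403} = -3 + \left(- \frac{2098}{18403} + \frac{6812}{7}\right) = -3 + \frac{17906650}{18403} = \frac{17851441}{18403} \approx 970.03$)
$q + O = \frac{17851441}{18403} - 900 = \frac{1288741}{18403}$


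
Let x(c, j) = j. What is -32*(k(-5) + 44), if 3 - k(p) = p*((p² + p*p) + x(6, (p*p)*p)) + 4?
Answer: 10624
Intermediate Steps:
k(p) = -1 - p*(p³ + 2*p²) (k(p) = 3 - (p*((p² + p*p) + (p*p)*p) + 4) = 3 - (p*((p² + p²) + p²*p) + 4) = 3 - (p*(2*p² + p³) + 4) = 3 - (p*(p³ + 2*p²) + 4) = 3 - (4 + p*(p³ + 2*p²)) = 3 + (-4 - p*(p³ + 2*p²)) = -1 - p*(p³ + 2*p²))
-32*(k(-5) + 44) = -32*((-1 - 1*(-5)⁴ - 2*(-5)³) + 44) = -32*((-1 - 1*625 - 2*(-125)) + 44) = -32*((-1 - 625 + 250) + 44) = -32*(-376 + 44) = -32*(-332) = 10624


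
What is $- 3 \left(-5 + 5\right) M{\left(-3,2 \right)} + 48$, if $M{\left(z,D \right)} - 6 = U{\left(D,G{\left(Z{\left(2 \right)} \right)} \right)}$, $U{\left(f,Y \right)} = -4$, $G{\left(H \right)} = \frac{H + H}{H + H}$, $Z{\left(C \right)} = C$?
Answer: $48$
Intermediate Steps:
$G{\left(H \right)} = 1$ ($G{\left(H \right)} = \frac{2 H}{2 H} = 2 H \frac{1}{2 H} = 1$)
$M{\left(z,D \right)} = 2$ ($M{\left(z,D \right)} = 6 - 4 = 2$)
$- 3 \left(-5 + 5\right) M{\left(-3,2 \right)} + 48 = - 3 \left(-5 + 5\right) 2 + 48 = \left(-3\right) 0 \cdot 2 + 48 = 0 \cdot 2 + 48 = 0 + 48 = 48$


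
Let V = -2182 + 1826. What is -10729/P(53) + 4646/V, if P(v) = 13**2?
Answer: -2302349/30082 ≈ -76.536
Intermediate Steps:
P(v) = 169
V = -356
-10729/P(53) + 4646/V = -10729/169 + 4646/(-356) = -10729*1/169 + 4646*(-1/356) = -10729/169 - 2323/178 = -2302349/30082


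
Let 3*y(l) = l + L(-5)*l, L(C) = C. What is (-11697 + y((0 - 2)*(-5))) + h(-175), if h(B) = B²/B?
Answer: -35656/3 ≈ -11885.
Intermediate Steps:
y(l) = -4*l/3 (y(l) = (l - 5*l)/3 = (-4*l)/3 = -4*l/3)
h(B) = B
(-11697 + y((0 - 2)*(-5))) + h(-175) = (-11697 - 4*(0 - 2)*(-5)/3) - 175 = (-11697 - (-8)*(-5)/3) - 175 = (-11697 - 4/3*10) - 175 = (-11697 - 40/3) - 175 = -35131/3 - 175 = -35656/3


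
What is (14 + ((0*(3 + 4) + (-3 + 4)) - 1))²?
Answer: 196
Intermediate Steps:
(14 + ((0*(3 + 4) + (-3 + 4)) - 1))² = (14 + ((0*7 + 1) - 1))² = (14 + ((0 + 1) - 1))² = (14 + (1 - 1))² = (14 + 0)² = 14² = 196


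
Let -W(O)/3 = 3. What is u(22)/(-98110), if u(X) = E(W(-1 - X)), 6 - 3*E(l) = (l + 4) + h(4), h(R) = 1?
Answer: -1/29433 ≈ -3.3975e-5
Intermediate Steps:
W(O) = -9 (W(O) = -3*3 = -9)
E(l) = ⅓ - l/3 (E(l) = 2 - ((l + 4) + 1)/3 = 2 - ((4 + l) + 1)/3 = 2 - (5 + l)/3 = 2 + (-5/3 - l/3) = ⅓ - l/3)
u(X) = 10/3 (u(X) = ⅓ - ⅓*(-9) = ⅓ + 3 = 10/3)
u(22)/(-98110) = (10/3)/(-98110) = (10/3)*(-1/98110) = -1/29433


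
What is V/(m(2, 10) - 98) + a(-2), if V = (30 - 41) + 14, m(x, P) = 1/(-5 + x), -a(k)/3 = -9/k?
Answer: -7983/590 ≈ -13.531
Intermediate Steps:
a(k) = 27/k (a(k) = -(-27)/k = 27/k)
V = 3 (V = -11 + 14 = 3)
V/(m(2, 10) - 98) + a(-2) = 3/(1/(-5 + 2) - 98) + 27/(-2) = 3/(1/(-3) - 98) + 27*(-½) = 3/(-⅓ - 98) - 27/2 = 3/(-295/3) - 27/2 = -3/295*3 - 27/2 = -9/295 - 27/2 = -7983/590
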